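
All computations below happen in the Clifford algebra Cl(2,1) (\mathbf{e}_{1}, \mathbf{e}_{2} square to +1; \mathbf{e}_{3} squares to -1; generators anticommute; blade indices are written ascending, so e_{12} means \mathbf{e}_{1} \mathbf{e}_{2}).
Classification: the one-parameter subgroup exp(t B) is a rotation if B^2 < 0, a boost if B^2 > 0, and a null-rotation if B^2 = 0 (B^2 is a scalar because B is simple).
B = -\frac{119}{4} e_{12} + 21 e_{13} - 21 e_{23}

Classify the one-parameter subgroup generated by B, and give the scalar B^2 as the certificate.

B^2 term by term: the squares give (-\frac{119}{4})^2*(e_{12})^2 + (21)^2*(e_{13})^2 + (-21)^2*(e_{23})^2 = \frac{14161}{16}*(-1) + 441*(+1) + 441*(+1) = -\frac{49}{16} (each basis 2-blade squares to minus the product of its generators' squares); cross terms between blades sharing an index anticommute and cancel. So B^2 = -\frac{49}{16}.
Answer: rotation, certificate B^2 = -\frac{49}{16}. One invariant decides it: the square -\frac{49}{16} survives every conjugation, and its sign is exactly the classification.


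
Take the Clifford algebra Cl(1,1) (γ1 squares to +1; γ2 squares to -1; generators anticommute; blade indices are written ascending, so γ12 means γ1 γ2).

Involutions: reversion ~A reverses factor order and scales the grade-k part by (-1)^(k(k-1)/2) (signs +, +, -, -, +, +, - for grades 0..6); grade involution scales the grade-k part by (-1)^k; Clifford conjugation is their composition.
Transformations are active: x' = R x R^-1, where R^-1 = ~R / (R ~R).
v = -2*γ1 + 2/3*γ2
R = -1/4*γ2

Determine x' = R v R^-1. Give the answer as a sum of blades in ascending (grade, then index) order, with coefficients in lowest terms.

~R = -1/4*γ2, and R ~R = -1/16, so R^-1 = ~R / (-1/16).
R v = 1/6 - 1/2*γ12
Answer: 2*γ1 + 2/3*γ2


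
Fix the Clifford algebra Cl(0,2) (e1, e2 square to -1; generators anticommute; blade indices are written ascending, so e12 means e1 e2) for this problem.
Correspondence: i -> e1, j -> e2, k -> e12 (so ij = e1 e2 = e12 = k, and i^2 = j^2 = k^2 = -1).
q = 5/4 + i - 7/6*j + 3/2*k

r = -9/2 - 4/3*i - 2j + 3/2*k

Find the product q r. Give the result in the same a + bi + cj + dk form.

In blades: q = 5/4 + e1 - 7/6*e2 + 3/2*e12, r = -9/2 - 4/3*e1 - 2*e2 + 3/2*e12.
Distribute q over r term by term (generator squares from the signature, products reordered to ascending indices): (5/4)*r = -45/8 - 5/3*e1 - 5/2*e2 + 15/8*e12; (e1)*r = 4/3 - 9/2*e1 - 3/2*e2 - 2*e12; (-7/6*e2)*r = -7/3 - 7/4*e1 + 21/4*e2 - 14/9*e12; (3/2*e12)*r = -9/4 + 3*e1 - 2*e2 - 27/4*e12.
Sum: -71/8 - 59/12*e1 - 3/4*e2 - 607/72*e12; translating back through the correspondence:
Answer: -71/8 - 59/12*i - 3/4*j - 607/72*k


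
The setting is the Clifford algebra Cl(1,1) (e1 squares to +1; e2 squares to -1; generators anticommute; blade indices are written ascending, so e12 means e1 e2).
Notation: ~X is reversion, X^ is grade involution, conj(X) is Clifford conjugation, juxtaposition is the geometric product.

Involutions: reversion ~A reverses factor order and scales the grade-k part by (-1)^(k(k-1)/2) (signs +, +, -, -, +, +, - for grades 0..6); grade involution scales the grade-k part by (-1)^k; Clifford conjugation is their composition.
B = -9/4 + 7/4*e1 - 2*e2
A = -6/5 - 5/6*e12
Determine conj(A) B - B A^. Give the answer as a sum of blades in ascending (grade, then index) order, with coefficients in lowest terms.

first term: 27/10 - 13/30*e1 + 113/120*e2 - 15/8*e12
second term: 27/10 - 13/30*e1 + 113/120*e2 + 15/8*e12
Answer: -15/4*e12


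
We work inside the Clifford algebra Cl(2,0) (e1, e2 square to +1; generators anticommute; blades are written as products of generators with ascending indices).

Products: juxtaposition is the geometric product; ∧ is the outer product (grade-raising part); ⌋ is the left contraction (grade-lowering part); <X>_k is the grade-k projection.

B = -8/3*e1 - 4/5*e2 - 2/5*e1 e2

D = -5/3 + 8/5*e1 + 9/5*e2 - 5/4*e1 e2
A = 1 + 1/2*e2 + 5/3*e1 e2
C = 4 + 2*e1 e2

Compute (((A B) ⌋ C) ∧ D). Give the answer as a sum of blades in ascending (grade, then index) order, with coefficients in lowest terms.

step 1: 4/15 - 19/5*e1 + 164/45*e2 + 14/15*e1 e2
step 2: -4/5 - 328/45*e1 - 38/5*e2 + 8/15*e1 e2
step 3: 4/3 + 7336/675*e1 + 842/75*e2 - 191/225*e1 e2
Answer: 4/3 + 7336/675*e1 + 842/75*e2 - 191/225*e1 e2


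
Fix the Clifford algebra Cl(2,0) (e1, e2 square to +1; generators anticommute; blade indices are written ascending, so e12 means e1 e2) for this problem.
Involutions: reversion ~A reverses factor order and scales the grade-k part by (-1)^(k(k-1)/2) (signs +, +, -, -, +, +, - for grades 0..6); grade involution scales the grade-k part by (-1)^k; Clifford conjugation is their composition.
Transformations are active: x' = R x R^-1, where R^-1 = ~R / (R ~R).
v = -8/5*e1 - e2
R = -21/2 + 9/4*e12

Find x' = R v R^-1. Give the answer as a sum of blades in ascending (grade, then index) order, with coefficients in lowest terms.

~R = -21/2 - 9/4*e12, and R ~R = 1845/16, so R^-1 = ~R / (1845/16).
R v = 291/20*e1 + 141/10*e2
Answer: -1076/1025*e1 - 1607/1025*e2


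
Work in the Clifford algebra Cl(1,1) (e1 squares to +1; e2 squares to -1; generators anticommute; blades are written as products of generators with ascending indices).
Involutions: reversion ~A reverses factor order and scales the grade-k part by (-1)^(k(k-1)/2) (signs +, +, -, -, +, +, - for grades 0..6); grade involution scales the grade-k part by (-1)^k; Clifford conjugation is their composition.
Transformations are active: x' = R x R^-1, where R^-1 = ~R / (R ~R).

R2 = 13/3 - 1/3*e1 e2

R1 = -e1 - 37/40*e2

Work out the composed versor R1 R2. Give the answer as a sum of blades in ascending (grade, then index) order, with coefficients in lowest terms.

Distribute over the terms of R1 (each basis-blade product reordered to ascending indices, repeated generators contracted through their squares):
(-e1) R2 = -13/3*e1 + 1/3*e2
(-37/40*e2) R2 = 37/120*e1 - 481/120*e2
Summing the partial products and collecting blades:
Answer: -161/40*e1 - 147/40*e2


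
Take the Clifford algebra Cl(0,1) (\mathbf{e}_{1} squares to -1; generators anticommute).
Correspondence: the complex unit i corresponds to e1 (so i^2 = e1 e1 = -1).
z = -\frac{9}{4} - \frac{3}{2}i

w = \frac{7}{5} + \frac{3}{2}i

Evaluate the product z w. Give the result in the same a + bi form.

In blades: z = -\frac{9}{4} - \frac{3}{2} e_{1}, w = \frac{7}{5} + \frac{3}{2} e_{1}.
Distribute z over w term by term (generator squares from the signature, products reordered to ascending indices): (-\frac{9}{4})*w = -\frac{63}{20} - \frac{27}{8} e_{1}; (-\frac{3}{2} e_{1})*w = \frac{9}{4} - \frac{21}{10} e_{1}.
Sum: -\frac{9}{10} - \frac{219}{40} e_{1}; translating back through the correspondence:
Answer: -\frac{9}{10} - \frac{219}{40}i


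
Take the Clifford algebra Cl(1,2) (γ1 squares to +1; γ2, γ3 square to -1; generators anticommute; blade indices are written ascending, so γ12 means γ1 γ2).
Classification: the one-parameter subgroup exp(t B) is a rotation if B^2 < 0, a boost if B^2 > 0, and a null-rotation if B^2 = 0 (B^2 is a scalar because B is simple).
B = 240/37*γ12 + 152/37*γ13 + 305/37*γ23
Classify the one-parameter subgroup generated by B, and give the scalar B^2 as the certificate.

B^2 term by term: the squares give (240/37)^2*(γ12)^2 + (152/37)^2*(γ13)^2 + (305/37)^2*(γ23)^2 = 57600/1369*(+1) + 23104/1369*(+1) + 93025/1369*(-1) = -9 (each basis 2-blade squares to minus the product of its generators' squares); cross terms between blades sharing an index anticommute and cancel. So B^2 = -9.
Answer: rotation, certificate B^2 = -9. One invariant decides it: the square -9 survives every conjugation, and its sign is exactly the classification.


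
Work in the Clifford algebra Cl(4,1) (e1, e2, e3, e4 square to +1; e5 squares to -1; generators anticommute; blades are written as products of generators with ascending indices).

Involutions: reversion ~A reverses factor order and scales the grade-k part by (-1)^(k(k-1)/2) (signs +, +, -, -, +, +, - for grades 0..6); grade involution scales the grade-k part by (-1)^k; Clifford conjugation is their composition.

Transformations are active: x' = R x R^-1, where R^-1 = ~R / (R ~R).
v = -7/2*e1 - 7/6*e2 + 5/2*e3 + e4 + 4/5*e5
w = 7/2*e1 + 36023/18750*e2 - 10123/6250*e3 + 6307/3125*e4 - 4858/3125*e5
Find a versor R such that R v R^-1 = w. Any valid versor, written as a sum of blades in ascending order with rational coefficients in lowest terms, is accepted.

Take R = v + w = 2358/3125*e2 + 2751/3125*e3 + 9432/3125*e4 - 2358/3125*e5. Because q(v) = q(w) = 18199/900, conjugation by R sends v exactly to w.
Answer: 2358/3125*e2 + 2751/3125*e3 + 9432/3125*e4 - 2358/3125*e5


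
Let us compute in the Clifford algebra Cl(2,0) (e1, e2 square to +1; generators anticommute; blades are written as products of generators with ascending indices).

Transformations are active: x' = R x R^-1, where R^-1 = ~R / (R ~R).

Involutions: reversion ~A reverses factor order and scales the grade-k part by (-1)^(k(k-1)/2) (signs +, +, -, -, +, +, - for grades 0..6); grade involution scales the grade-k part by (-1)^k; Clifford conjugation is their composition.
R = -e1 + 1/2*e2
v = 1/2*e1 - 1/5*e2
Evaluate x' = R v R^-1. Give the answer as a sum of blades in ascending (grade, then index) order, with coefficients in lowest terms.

~R = -e1 + 1/2*e2, and R ~R = 5/4, so R^-1 = ~R / (5/4).
R v = -3/5 - 1/20*e1 e2
Answer: 23/50*e1 - 7/25*e2


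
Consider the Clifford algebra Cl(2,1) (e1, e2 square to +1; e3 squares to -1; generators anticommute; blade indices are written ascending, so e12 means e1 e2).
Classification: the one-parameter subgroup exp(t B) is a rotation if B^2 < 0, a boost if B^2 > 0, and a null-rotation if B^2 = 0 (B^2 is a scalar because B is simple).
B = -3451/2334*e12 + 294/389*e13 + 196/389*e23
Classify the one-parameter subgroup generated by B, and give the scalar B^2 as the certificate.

B^2 term by term: the squares give (-3451/2334)^2*(e12)^2 + (294/389)^2*(e13)^2 + (196/389)^2*(e23)^2 = 11909401/5447556*(-1) + 86436/151321*(+1) + 38416/151321*(+1) = -49/36 (each basis 2-blade squares to minus the product of its generators' squares); cross terms between blades sharing an index anticommute and cancel. So B^2 = -49/36.
Answer: rotation, certificate B^2 = -49/36. Key observation: B^2 = -49/36 is a conjugation invariant, so its sign decides the class regardless of the surface form of B.


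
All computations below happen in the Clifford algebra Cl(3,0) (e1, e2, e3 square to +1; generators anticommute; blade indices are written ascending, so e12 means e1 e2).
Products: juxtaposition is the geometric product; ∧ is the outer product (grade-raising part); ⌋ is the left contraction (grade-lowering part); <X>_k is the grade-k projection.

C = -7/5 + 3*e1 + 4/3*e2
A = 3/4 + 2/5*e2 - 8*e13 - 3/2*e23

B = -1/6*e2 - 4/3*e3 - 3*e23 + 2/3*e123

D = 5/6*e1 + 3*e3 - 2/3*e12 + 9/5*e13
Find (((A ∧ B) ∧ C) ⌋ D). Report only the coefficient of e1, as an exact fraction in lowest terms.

step 1: -1/8*e2 - e3 - 167/60*e23 - 5/6*e123
step 2: 7/40*e2 + 7/5*e3 + 3/8*e12 + 3*e13 + 523/100*e23 - 431/60*e123
step 3: -19/20 - 721/300*e1
Answer: -721/300


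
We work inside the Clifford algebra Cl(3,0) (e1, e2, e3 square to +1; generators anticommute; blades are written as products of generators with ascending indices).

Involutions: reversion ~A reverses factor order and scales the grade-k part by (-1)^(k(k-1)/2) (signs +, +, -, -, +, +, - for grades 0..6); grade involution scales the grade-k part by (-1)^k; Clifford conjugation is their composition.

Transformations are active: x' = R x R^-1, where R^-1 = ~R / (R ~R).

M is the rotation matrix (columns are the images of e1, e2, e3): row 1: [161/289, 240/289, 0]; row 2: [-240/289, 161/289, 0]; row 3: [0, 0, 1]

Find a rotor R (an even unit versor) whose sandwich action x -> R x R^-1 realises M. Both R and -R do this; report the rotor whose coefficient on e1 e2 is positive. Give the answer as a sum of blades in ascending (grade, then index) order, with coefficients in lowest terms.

Method: write R = a + b12*e1 e2 + b13*e1 e3 + b23*e2 e3 with a^2 + b12^2 + b13^2 + b23^2 = 1 (so R^-1 = ~R). Expanding the columns R e_j ~R gives tr M = 4a^2 - 1 and, from the antisymmetric part, M21 - M12 = -4a*b12, M13 - M31 = 4a*b13, M32 - M23 = -4a*b23.
Here tr M = 611/289, so a^2 = (1 + tr M)/4 = 225/289 and a = ±15/17. Taking a = 15/17: M21 - M12 = -480/289, M13 - M31 = 0, M32 - M23 = 0, giving b12 = 8/17, b13 = 0, b23 = 0, i.e. R = 15/17 + 8/17*e1 e2.
Its e1 e2 coefficient is already positive.
Answer: 15/17 + 8/17*e1 e2. Why the constraint matters: R and -R act identically through the sandwich — M has trace 611/289 either way — so only the sign condition on e1 e2 picks one of the two preimages.


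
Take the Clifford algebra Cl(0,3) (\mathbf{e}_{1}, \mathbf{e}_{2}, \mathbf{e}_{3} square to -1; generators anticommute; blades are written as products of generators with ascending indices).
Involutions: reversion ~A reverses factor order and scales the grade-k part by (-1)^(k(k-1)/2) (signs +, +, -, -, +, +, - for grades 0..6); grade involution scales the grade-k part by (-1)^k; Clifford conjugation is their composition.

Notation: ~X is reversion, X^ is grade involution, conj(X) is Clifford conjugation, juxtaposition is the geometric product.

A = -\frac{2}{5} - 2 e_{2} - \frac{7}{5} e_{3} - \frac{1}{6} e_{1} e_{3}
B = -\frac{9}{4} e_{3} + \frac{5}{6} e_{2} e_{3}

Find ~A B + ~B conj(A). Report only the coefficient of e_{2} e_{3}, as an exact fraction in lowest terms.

first term: -\frac{63}{20} + \frac{3}{8} e_{1} - \frac{7}{6} e_{2} + \frac{77}{30} e_{3} + \frac{5}{36} e_{1} e_{2} + \frac{25}{6} e_{2} e_{3}
second term: \frac{63}{20} - \frac{3}{8} e_{1} + \frac{7}{6} e_{2} - \frac{23}{30} e_{3} + \frac{5}{36} e_{1} e_{2} + \frac{29}{6} e_{2} e_{3}
Answer: 9


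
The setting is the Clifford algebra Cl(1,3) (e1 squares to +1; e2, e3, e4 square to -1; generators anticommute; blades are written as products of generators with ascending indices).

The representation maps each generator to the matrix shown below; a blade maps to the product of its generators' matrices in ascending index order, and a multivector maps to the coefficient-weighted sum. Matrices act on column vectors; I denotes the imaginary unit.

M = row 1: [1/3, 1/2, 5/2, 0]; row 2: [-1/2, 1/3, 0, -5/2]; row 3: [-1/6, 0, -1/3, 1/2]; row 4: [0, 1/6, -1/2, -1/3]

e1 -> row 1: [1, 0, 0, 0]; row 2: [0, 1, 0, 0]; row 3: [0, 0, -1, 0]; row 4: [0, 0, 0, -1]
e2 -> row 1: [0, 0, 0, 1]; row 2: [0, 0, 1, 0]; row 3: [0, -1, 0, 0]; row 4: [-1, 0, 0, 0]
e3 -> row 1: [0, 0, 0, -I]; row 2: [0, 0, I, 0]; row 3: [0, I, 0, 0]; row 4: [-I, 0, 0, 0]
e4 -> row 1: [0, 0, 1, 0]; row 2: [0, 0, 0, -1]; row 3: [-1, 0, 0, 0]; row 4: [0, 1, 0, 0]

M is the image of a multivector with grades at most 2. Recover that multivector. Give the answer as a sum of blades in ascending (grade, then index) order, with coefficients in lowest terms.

Method: the blade images are trace-orthogonal — tr(rho(e_A) rho(e_B)^-1) = 4 if A = B and 0 otherwise — and rho(e_A)^-1 = (e_A)^2 * rho(e_A) with (e_A)^2 = +1 or -1, so the coefficient of e_A in the preimage is (e_A)^2 * tr(M rho(e_A))/4.
Nonzero projections over blades of grade <= 2: e1: (e1)^2 = +1, tr(M rho(e1)) = 4/3, coefficient 1/3; e4: (e4)^2 = -1, tr(M rho(e4)) = -16/3, coefficient 4/3; e1 e4: (e1 e4)^2 = +1, tr(M rho(e1 e4)) = 14/3, coefficient 7/6; e2 e4: (e2 e4)^2 = -1, tr(M rho(e2 e4)) = -2, coefficient 1/2. Every other blade of grade <= 2 projects to 0.
Answer: 1/3*e1 + 4/3*e4 + 7/6*e1 e4 + 1/2*e2 e4


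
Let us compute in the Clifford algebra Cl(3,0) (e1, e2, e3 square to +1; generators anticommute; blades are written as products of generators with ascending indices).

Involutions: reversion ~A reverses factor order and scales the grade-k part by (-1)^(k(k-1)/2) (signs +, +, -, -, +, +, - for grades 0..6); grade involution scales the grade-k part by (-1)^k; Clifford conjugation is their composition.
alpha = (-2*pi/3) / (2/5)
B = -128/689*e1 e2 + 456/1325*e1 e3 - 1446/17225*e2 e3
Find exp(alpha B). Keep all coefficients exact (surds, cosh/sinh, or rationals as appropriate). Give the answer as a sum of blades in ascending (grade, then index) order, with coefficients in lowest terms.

B^2 term by term: the squares give (-128/689)^2*(e1 e2)^2 + (456/1325)^2*(e1 e3)^2 + (-1446/17225)^2*(e2 e3)^2 = 16384/474721*(-1) + 207936/1755625*(-1) + 2090916/296700625*(-1) = -4/25 (each basis 2-blade squares to minus the product of its generators' squares); cross terms between blades sharing an index anticommute and cancel. So B^2 = -4/25.
B^2 = -4/25 — circular case — the even/odd split gives cos and sin: l = 2/5, alpha*l = -2*pi/3, so exp(alpha B) = cos(-2*pi/3) + (sin(-2*pi/3)/(2/5))*B = -1/2 + (-5*sqrt(3)/4)*B.
Answer: -1/2 + 160*sqrt(3)/689*e1 e2 - 114*sqrt(3)/265*e1 e3 + 723*sqrt(3)/6890*e2 e3


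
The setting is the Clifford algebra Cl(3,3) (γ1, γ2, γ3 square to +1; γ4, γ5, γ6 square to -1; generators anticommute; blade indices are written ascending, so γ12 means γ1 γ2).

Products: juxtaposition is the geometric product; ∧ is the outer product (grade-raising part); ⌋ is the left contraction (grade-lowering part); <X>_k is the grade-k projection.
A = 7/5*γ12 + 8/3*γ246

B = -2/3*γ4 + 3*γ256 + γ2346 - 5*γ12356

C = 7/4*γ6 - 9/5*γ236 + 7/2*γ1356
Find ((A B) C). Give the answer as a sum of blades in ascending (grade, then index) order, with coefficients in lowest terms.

step 1: -8/3*γ3 - 16/9*γ26 + 8*γ45 - 14/15*γ124 + 21/5*γ156 + 7*γ356 + 40/3*γ1345 + 7/5*γ1346
step 2: 49/2*γ1 + 28/9*γ2 - 179/10*γ3 - 147/20*γ15 - 63/5*γ25 - 24/5*γ26 - 49/4*γ35 - 14/3*γ36 - 49/10*γ45 + 140/3*γ46 - 63/25*γ124 - 49/20*γ134 + 28/3*γ156 + 14*γ456 + 3101/225*γ1235 - 49/30*γ1246 - 658/25*γ1346 + 24*γ12456 + 70/3*γ13456 - 167/15*γ23456
Answer: 49/2*γ1 + 28/9*γ2 - 179/10*γ3 - 147/20*γ15 - 63/5*γ25 - 24/5*γ26 - 49/4*γ35 - 14/3*γ36 - 49/10*γ45 + 140/3*γ46 - 63/25*γ124 - 49/20*γ134 + 28/3*γ156 + 14*γ456 + 3101/225*γ1235 - 49/30*γ1246 - 658/25*γ1346 + 24*γ12456 + 70/3*γ13456 - 167/15*γ23456


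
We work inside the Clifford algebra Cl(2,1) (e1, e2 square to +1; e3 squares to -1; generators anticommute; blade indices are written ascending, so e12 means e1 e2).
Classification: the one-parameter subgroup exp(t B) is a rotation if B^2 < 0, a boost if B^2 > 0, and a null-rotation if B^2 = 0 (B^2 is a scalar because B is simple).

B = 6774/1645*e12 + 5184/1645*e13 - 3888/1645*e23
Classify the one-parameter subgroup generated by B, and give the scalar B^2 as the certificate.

B^2 term by term: the squares give (6774/1645)^2*(e12)^2 + (5184/1645)^2*(e13)^2 + (-3888/1645)^2*(e23)^2 = 45887076/2706025*(-1) + 26873856/2706025*(+1) + 15116544/2706025*(+1) = -36/25 (each basis 2-blade squares to minus the product of its generators' squares); cross terms between blades sharing an index anticommute and cancel. So B^2 = -36/25.
Answer: rotation, certificate B^2 = -36/25. One invariant decides it: the square -36/25 survives every conjugation, and its sign is exactly the classification.


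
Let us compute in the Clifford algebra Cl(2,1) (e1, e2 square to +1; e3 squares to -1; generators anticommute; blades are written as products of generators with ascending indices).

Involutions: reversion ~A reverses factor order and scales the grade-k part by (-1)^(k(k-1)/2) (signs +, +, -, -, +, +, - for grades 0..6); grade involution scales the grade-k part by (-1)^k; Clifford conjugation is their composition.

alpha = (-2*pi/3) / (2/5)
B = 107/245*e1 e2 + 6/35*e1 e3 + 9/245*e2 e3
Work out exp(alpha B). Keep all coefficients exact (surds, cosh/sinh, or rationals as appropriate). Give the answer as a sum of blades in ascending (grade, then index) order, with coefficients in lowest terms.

B^2 term by term: the squares give (107/245)^2*(e1 e2)^2 + (6/35)^2*(e1 e3)^2 + (9/245)^2*(e2 e3)^2 = 11449/60025*(-1) + 36/1225*(+1) + 81/60025*(+1) = -4/25 (each basis 2-blade squares to minus the product of its generators' squares); cross terms between blades sharing an index anticommute and cancel. So B^2 = -4/25.
B^2 = -4/25 — the series telescopes trigonometrically here: l = 2/5, alpha*l = -2*pi/3, so exp(alpha B) = cos(-2*pi/3) + (sin(-2*pi/3)/(2/5))*B = -1/2 + (-5*sqrt(3)/4)*B.
Answer: -1/2 - 107*sqrt(3)/196*e1 e2 - 3*sqrt(3)/14*e1 e3 - 9*sqrt(3)/196*e2 e3


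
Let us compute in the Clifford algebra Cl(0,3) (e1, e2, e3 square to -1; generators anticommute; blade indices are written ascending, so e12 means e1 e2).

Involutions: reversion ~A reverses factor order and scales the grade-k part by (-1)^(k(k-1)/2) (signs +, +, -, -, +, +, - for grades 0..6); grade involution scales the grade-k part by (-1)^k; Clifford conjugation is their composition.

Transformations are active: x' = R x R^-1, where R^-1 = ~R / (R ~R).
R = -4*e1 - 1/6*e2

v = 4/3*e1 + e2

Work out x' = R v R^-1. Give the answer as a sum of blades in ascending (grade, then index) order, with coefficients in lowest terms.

~R = -4*e1 - 1/6*e2, and R ~R = -577/36, so R^-1 = ~R / (-577/36).
R v = 11/2 - 34/9*e12
Answer: 2444/1731*e1 - 511/577*e2


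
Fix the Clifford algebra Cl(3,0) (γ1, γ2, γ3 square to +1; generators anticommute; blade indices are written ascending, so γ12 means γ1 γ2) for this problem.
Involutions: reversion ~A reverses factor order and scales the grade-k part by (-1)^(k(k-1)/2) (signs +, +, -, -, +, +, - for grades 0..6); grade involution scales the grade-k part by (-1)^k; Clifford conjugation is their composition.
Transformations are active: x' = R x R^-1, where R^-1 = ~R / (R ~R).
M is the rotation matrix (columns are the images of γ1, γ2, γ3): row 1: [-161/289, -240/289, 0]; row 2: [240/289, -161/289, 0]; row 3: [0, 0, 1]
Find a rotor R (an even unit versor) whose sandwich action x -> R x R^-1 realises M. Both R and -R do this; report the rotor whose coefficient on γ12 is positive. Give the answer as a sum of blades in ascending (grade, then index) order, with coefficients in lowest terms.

Method: write R = a + b12*γ12 + b13*γ13 + b23*γ23 with a^2 + b12^2 + b13^2 + b23^2 = 1 (so R^-1 = ~R). Expanding the columns R e_j ~R gives tr M = 4a^2 - 1 and, from the antisymmetric part, M21 - M12 = -4a*b12, M13 - M31 = 4a*b13, M32 - M23 = -4a*b23.
Here tr M = -33/289, so a^2 = (1 + tr M)/4 = 64/289 and a = ±8/17. Taking a = 8/17: M21 - M12 = 480/289, M13 - M31 = 0, M32 - M23 = 0, giving b12 = -15/17, b13 = 0, b23 = 0, i.e. R = 8/17 - 15/17*γ12.
Its γ12 coefficient is negative, so report the other preimage -R.
Answer: -8/17 + 15/17*γ12. Recall the cover is two-to-one: with M of trace -33/289, both preimages act alike, and the stated γ12 sign chooses the sheet.


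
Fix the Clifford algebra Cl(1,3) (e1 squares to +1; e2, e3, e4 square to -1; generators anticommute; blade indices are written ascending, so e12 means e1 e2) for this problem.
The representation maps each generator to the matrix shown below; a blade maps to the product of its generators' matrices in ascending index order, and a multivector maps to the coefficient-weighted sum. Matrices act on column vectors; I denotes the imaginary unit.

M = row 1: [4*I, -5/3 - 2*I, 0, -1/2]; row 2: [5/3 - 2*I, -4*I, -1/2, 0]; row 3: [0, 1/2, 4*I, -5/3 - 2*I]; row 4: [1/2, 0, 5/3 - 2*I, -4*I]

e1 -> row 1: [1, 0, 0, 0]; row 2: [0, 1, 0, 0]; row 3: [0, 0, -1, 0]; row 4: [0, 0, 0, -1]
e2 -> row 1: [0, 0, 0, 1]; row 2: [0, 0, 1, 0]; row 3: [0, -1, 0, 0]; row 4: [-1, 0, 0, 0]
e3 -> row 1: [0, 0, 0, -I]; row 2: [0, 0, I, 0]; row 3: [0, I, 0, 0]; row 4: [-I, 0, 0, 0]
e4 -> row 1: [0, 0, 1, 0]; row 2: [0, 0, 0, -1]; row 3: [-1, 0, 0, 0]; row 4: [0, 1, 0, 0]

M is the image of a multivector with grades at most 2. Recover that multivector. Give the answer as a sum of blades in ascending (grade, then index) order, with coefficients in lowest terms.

Method: the blade images are trace-orthogonal — tr(rho(e_A) rho(e_B)^-1) = 4 if A = B and 0 otherwise — and rho(e_A)^-1 = (e_A)^2 * rho(e_A) with (e_A)^2 = +1 or -1, so the coefficient of e_A in the preimage is (e_A)^2 * tr(M rho(e_A))/4.
Nonzero projections over blades of grade <= 2: e2: (e2)^2 = -1, tr(M rho(e2)) = 2, coefficient -1/2; e23: (e23)^2 = -1, tr(M rho(e23)) = 16, coefficient -4; e24: (e24)^2 = -1, tr(M rho(e24)) = 20/3, coefficient -5/3; e34: (e34)^2 = -1, tr(M rho(e34)) = -8, coefficient 2. Every other blade of grade <= 2 projects to 0.
Answer: -1/2*e2 - 4*e23 - 5/3*e24 + 2*e34


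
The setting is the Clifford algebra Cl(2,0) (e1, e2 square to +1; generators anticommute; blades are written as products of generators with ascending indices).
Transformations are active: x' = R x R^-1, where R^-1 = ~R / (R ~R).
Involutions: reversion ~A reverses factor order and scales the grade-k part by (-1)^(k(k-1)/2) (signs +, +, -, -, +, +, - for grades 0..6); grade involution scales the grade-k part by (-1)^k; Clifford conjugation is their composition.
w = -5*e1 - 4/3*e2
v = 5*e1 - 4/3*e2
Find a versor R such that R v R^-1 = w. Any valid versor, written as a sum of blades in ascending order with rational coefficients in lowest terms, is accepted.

Equal squares first: v^2 = w^2 = 241/9. Then v + w = -8/3*e2 is a versor taking v to w, provided it is invertible.
Answer: -8/3*e2


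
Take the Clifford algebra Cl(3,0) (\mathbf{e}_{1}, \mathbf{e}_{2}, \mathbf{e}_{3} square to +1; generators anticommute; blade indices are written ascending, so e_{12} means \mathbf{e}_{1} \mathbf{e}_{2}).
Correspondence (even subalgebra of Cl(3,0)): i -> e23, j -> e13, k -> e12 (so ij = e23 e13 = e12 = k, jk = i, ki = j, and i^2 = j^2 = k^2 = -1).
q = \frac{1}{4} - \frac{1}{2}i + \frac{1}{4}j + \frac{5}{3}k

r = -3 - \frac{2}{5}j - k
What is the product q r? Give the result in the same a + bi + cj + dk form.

In blades: q = \frac{1}{4} + \frac{5}{3} e_{12} + \frac{1}{4} e_{13} - \frac{1}{2} e_{23}, r = -3 - e_{12} - \frac{2}{5} e_{13}.
Distribute q over r term by term (generator squares from the signature, products reordered to ascending indices): (\frac{1}{4})*r = -\frac{3}{4} - \frac{1}{4} e_{12} - \frac{1}{10} e_{13}; (\frac{5}{3} e_{12})*r = \frac{5}{3} - 5 e_{12} + \frac{2}{3} e_{23}; (\frac{1}{4} e_{13})*r = \frac{1}{10} - \frac{3}{4} e_{13} - \frac{1}{4} e_{23}; (-\frac{1}{2} e_{23})*r = \frac{1}{5} e_{12} - \frac{1}{2} e_{13} + \frac{3}{2} e_{23}.
Sum: \frac{61}{60} - \frac{101}{20} e_{12} - \frac{27}{20} e_{13} + \frac{23}{12} e_{23}; translating back through the correspondence:
Answer: \frac{61}{60} + \frac{23}{12}i - \frac{27}{20}j - \frac{101}{20}k


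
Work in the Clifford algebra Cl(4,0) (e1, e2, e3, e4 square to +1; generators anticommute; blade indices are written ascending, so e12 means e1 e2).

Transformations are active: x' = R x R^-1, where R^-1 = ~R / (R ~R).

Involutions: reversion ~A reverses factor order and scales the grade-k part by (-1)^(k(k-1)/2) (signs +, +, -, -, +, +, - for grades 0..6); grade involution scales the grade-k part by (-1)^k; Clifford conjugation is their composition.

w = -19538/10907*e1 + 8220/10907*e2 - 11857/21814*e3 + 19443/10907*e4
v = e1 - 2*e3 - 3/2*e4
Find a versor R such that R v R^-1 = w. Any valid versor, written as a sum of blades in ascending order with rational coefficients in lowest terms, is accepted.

Since q(v) = q(w) = 29/4, the sum R = v + w = -8631/10907*e1 + 8220/10907*e2 - 55485/21814*e3 + 6165/21814*e4 does the job whenever invertible.
Answer: -8631/10907*e1 + 8220/10907*e2 - 55485/21814*e3 + 6165/21814*e4


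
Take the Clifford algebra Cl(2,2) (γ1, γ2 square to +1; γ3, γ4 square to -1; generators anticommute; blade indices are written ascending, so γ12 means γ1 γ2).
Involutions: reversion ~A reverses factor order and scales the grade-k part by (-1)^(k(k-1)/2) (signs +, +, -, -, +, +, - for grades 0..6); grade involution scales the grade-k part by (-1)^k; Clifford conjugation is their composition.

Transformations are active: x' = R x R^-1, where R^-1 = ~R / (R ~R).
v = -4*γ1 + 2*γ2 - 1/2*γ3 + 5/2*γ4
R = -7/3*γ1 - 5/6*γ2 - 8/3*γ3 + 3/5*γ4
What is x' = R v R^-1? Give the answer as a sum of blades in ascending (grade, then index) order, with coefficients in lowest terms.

~R = -7/3*γ1 - 5/6*γ2 - 8/3*γ3 + 3/5*γ4, and R ~R = -1199/900, so R^-1 = ~R / (-1199/900).
R v = 29/6 - 8*γ12 - 19/2*γ13 - 103/30*γ14 + 23/4*γ23 - 197/60*γ24 - 191/30*γ34
Answer: 25096/1199*γ1 + 4852/1199*γ2 + 47599/2398*γ3 - 16435/2398*γ4


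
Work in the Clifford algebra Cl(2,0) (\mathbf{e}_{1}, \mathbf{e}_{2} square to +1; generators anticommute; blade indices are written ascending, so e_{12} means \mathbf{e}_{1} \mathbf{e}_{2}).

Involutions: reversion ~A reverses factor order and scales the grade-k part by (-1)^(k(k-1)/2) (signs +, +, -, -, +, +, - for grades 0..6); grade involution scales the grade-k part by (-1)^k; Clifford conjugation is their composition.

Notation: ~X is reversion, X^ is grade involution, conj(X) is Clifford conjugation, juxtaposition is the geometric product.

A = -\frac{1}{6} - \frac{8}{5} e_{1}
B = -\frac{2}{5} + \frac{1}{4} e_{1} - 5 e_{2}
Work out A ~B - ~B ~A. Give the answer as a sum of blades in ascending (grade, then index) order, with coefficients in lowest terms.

first term: -\frac{1}{3} + \frac{359}{600} e_{1} + \frac{5}{6} e_{2} + 8 e_{12}
second term: -\frac{1}{3} + \frac{359}{600} e_{1} + \frac{5}{6} e_{2} - 8 e_{12}
Answer: 16 e_{12}


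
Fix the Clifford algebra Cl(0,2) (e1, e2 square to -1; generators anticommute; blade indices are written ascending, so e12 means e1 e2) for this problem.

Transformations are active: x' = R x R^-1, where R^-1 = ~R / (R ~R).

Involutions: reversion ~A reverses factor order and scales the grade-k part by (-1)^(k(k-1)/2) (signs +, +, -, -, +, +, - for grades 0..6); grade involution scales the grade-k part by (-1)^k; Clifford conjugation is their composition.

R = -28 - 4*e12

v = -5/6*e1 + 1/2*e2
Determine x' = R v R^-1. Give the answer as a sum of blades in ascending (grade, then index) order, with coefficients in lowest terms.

~R = -28 + 4*e12, and R ~R = 800, so R^-1 = ~R / (800).
R v = 76/3*e1 - 32/3*e2
Answer: -47/50*e1 + 37/150*e2


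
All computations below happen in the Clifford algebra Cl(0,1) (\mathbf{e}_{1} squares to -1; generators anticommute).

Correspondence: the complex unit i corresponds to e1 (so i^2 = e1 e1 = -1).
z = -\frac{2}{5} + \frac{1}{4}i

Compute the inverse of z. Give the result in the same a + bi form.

In blades: z = -\frac{2}{5} + \frac{1}{4} e_{1}.
With qbar = -\frac{2}{5} - \frac{1}{4} e_{1} (scalar fixed, mapped units negated), z qbar = \frac{89}{400} (the sum of squared coefficients), so z^-1 = qbar / (\frac{89}{400}) = -\frac{160}{89} - \frac{100}{89} e_{1}; translating back:
Answer: -\frac{160}{89} - \frac{100}{89}i


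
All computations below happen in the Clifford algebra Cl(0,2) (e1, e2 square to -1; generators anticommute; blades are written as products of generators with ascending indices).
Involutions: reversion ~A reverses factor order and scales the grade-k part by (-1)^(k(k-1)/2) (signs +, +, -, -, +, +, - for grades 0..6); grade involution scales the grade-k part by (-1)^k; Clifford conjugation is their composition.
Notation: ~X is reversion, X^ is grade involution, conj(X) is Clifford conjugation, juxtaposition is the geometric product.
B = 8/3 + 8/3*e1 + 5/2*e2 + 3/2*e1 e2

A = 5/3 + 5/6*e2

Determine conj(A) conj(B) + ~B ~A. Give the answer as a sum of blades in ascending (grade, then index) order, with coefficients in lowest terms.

first term: 85/36 - 115/36*e1 - 115/18*e2 - 85/18*e1 e2
second term: 85/36 + 205/36*e1 + 115/18*e2 - 5/18*e1 e2
Answer: 85/18 + 5/2*e1 - 5*e1 e2


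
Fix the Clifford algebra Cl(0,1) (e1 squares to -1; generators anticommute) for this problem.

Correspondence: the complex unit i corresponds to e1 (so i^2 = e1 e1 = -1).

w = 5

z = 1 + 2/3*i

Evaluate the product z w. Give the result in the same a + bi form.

In blades: z = 1 + 2/3*e1, w = 5.
Distribute z over w term by term (generator squares from the signature, products reordered to ascending indices): (1)*w = 5; (2/3*e1)*w = 10/3*e1.
Sum: 5 + 10/3*e1; translating back through the correspondence:
Answer: 5 + 10/3*i


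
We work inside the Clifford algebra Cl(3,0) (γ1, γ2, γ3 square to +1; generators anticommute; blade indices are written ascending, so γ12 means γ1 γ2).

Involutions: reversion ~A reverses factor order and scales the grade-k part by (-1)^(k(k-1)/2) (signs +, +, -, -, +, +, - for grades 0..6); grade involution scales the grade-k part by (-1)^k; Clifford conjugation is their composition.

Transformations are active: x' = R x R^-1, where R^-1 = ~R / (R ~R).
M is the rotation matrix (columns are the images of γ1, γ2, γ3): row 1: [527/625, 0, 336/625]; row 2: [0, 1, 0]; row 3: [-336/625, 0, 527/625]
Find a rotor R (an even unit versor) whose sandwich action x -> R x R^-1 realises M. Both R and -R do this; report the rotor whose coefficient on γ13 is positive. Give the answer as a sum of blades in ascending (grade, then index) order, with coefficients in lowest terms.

Method: write R = a + b12*γ12 + b13*γ13 + b23*γ23 with a^2 + b12^2 + b13^2 + b23^2 = 1 (so R^-1 = ~R). Expanding the columns R e_j ~R gives tr M = 4a^2 - 1 and, from the antisymmetric part, M21 - M12 = -4a*b12, M13 - M31 = 4a*b13, M32 - M23 = -4a*b23.
Here tr M = 1679/625, so a^2 = (1 + tr M)/4 = 576/625 and a = ±24/25. Taking a = 24/25: M21 - M12 = 0, M13 - M31 = 672/625, M32 - M23 = 0, giving b12 = 0, b13 = 7/25, b23 = 0, i.e. R = 24/25 + 7/25*γ13.
Its γ13 coefficient is already positive.
Answer: 24/25 + 7/25*γ13. Sheet selection: the two-to-one cover makes ±R indistinguishable at the matrix level (trace 1679/625), so uniqueness comes from the required sign on γ13.


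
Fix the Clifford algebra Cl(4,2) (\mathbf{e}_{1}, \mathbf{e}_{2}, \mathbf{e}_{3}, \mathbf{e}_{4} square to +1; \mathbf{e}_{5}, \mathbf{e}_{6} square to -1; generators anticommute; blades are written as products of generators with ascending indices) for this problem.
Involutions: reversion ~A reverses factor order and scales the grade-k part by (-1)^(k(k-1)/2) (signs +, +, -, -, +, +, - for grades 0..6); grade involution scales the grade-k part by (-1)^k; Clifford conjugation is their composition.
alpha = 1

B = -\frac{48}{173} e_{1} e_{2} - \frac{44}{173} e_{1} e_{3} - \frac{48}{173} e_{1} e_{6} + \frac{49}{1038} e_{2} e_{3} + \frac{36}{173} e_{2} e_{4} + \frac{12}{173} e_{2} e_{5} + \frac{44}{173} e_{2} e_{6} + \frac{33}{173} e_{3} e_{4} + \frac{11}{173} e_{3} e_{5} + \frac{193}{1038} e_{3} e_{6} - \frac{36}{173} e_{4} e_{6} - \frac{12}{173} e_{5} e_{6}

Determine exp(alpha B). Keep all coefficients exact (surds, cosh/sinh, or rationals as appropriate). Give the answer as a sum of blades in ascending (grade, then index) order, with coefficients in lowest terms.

B^2 term by term: the squares give (-\frac{48}{173})^2*(e_{1} e_{2})^2 + (-\frac{44}{173})^2*(e_{1} e_{3})^2 + (-\frac{48}{173})^2*(e_{1} e_{6})^2 + (\frac{49}{1038})^2*(e_{2} e_{3})^2 + (\frac{36}{173})^2*(e_{2} e_{4})^2 + (\frac{12}{173})^2*(e_{2} e_{5})^2 + (\frac{44}{173})^2*(e_{2} e_{6})^2 + (\frac{33}{173})^2*(e_{3} e_{4})^2 + (\frac{11}{173})^2*(e_{3} e_{5})^2 + (\frac{193}{1038})^2*(e_{3} e_{6})^2 + (-\frac{36}{173})^2*(e_{4} e_{6})^2 + (-\frac{12}{173})^2*(e_{5} e_{6})^2 = \frac{2304}{29929}*(-1) + \frac{1936}{29929}*(-1) + \frac{2304}{29929}*(+1) + \frac{2401}{1077444}*(-1) + \frac{1296}{29929}*(-1) + \frac{144}{29929}*(+1) + \frac{1936}{29929}*(+1) + \frac{1089}{29929}*(-1) + \frac{121}{29929}*(+1) + \frac{37249}{1077444}*(+1) + \frac{1296}{29929}*(+1) + \frac{144}{29929}*(-1) = 0 (each basis 2-blade squares to minus the product of its generators' squares); cross terms between blades sharing an index anticommute and cancel; the commuting (index-disjoint) pairs give grade-4 terms 2*c*c'*(blade product), which cancel blade by blade — e_{1} e_{2} e_{3} e_{4}: -\frac{3168}{29929} + \frac{3168}{29929} = 0; e_{1} e_{2} e_{3} e_{5}: -\frac{1056}{29929} + \frac{1056}{29929} = 0; e_{1} e_{2} e_{3} e_{6}: -\frac{3088}{29929} + \frac{3872}{29929} - \frac{784}{29929} = 0; e_{1} e_{2} e_{4} e_{6}: \frac{3456}{29929} - \frac{3456}{29929} = 0; e_{1} e_{2} e_{5} e_{6}: \frac{1152}{29929} - \frac{1152}{29929} = 0; e_{1} e_{3} e_{4} e_{6}: \frac{3168}{29929} - \frac{3168}{29929} = 0; e_{1} e_{3} e_{5} e_{6}: \frac{1056}{29929} - \frac{1056}{29929} = 0; e_{2} e_{3} e_{4} e_{5}: -\frac{792}{29929} + \frac{792}{29929} = 0; e_{2} e_{3} e_{4} e_{6}: -\frac{588}{29929} - \frac{2316}{29929} + \frac{2904}{29929} = 0; e_{2} e_{3} e_{5} e_{6}: -\frac{196}{29929} - \frac{772}{29929} + \frac{968}{29929} = 0; e_{2} e_{4} e_{5} e_{6}: -\frac{864}{29929} + \frac{864}{29929} = 0; e_{3} e_{4} e_{5} e_{6}: -\frac{792}{29929} + \frac{792}{29929} = 0 — confirming B is simple. So B^2 = 0.
B^2 = 0, and the exponential is exactly linear here: exp(alpha B) = 1 + alpha B (parabolic case).
Answer: 1 - \frac{48}{173} e_{1} e_{2} - \frac{44}{173} e_{1} e_{3} - \frac{48}{173} e_{1} e_{6} + \frac{49}{1038} e_{2} e_{3} + \frac{36}{173} e_{2} e_{4} + \frac{12}{173} e_{2} e_{5} + \frac{44}{173} e_{2} e_{6} + \frac{33}{173} e_{3} e_{4} + \frac{11}{173} e_{3} e_{5} + \frac{193}{1038} e_{3} e_{6} - \frac{36}{173} e_{4} e_{6} - \frac{12}{173} e_{5} e_{6}


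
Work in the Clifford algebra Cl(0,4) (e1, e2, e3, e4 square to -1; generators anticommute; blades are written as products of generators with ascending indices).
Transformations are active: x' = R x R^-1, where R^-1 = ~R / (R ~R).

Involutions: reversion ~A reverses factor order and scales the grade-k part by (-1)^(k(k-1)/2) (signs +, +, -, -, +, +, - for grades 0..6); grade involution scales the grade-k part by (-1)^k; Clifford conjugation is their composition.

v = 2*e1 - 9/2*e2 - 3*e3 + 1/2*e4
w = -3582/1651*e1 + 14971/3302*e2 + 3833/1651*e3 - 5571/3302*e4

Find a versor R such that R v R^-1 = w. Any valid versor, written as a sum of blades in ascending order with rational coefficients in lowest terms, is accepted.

Sketch: the shared square -67/2 makes R = v + w = -280/1651*e1 + 56/1651*e2 - 1120/1651*e3 - 1960/1651*e4 the natural versor; its sandwich fixes that direction, negates (v - w)/2, and sends v to w.
Answer: -280/1651*e1 + 56/1651*e2 - 1120/1651*e3 - 1960/1651*e4


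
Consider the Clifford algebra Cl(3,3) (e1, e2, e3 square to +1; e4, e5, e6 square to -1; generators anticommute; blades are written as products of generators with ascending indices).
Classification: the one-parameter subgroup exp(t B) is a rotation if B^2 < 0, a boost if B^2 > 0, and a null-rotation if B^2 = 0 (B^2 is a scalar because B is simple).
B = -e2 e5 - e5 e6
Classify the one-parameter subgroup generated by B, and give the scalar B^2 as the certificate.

B^2 term by term: the squares give (-1)^2*(e2 e5)^2 + (-1)^2*(e5 e6)^2 = 1*(+1) + 1*(-1) = 0 (each basis 2-blade squares to minus the product of its generators' squares); cross terms between blades sharing an index anticommute and cancel. So B^2 = 0.
Answer: null-rotation, certificate B^2 = 0. Note: conjugating B changes its blade decomposition but never the scalar B^2 = 0, whose sign settles the classification.


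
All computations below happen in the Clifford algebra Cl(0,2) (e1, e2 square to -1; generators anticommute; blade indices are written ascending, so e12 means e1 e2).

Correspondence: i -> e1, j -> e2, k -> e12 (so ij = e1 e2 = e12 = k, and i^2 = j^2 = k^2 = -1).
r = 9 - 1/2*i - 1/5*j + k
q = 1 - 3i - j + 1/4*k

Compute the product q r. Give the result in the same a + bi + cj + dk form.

In blades: q = 1 - 3*e1 - e2 + 1/4*e12, r = 9 - 1/2*e1 - 1/5*e2 + e12.
Distribute q over r term by term (generator squares from the signature, products reordered to ascending indices): (1)*r = 9 - 1/2*e1 - 1/5*e2 + e12; (-3*e1)*r = -3/2 - 27*e1 + 3*e2 + 3/5*e12; (-e2)*r = -1/5 - e1 - 9*e2 - 1/2*e12; (1/4*e12)*r = -1/4 + 1/20*e1 - 1/8*e2 + 9/4*e12.
Sum: 141/20 - 569/20*e1 - 253/40*e2 + 67/20*e12; translating back through the correspondence:
Answer: 141/20 - 569/20*i - 253/40*j + 67/20*k


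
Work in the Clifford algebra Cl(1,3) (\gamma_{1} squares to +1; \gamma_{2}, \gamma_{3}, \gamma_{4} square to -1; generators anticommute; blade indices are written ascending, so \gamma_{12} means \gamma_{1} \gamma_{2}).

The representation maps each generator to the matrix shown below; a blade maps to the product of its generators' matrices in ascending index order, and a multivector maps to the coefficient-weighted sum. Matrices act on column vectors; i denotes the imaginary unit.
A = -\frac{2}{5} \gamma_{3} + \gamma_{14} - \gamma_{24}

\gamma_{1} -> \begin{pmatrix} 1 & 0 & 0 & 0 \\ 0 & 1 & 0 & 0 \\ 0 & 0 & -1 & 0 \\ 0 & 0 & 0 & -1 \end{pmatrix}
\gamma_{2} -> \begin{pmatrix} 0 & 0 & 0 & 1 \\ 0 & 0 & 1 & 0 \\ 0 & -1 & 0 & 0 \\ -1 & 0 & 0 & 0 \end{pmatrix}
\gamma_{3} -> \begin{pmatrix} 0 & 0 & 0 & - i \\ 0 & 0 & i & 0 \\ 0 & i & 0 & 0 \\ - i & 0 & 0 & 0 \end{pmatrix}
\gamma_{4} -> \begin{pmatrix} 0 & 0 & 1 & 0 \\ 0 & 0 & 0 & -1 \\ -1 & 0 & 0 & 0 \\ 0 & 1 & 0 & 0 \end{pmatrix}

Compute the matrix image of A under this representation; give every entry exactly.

Bivector images (products of the table entries): rho(\gamma_{14}) = rho(\gamma_{1})rho(\gamma_{4}) = \begin{pmatrix} 0 & 0 & 1 & 0 \\ 0 & 0 & 0 & -1 \\ 1 & 0 & 0 & 0 \\ 0 & -1 & 0 & 0 \end{pmatrix}; rho(\gamma_{24}) = rho(\gamma_{2})rho(\gamma_{4}) = \begin{pmatrix} 0 & 1 & 0 & 0 \\ -1 & 0 & 0 & 0 \\ 0 & 0 & 0 & 1 \\ 0 & 0 & -1 & 0 \end{pmatrix}.
M = (-\frac{2}{5})*rho(\gamma_{3}) + (1)*rho(\gamma_{14}) + (-1)*rho(\gamma_{24}), summed entrywise:
Answer: \begin{pmatrix} 0 & -1 & 1 & \frac{2 i}{5} \\ 1 & 0 & - \frac{2 i}{5} & -1 \\ 1 & - \frac{2 i}{5} & 0 & -1 \\ \frac{2 i}{5} & -1 & 1 & 0 \end{pmatrix}
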